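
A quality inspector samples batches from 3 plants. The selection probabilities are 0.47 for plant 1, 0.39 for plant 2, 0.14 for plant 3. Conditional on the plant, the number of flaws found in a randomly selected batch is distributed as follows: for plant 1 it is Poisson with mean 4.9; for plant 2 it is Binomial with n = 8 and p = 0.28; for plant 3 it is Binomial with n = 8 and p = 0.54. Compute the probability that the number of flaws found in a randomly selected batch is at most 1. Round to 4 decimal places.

Conditional on each plant, P(X ≤ 1): 1: 0.0439348; 2: 0.296906; 3: 0.0208321.
By total probability, P(X ≤ 1) = 0.47·0.0439348 + 0.39·0.296906 + 0.14·0.0208321 = 0.139359.

0.1394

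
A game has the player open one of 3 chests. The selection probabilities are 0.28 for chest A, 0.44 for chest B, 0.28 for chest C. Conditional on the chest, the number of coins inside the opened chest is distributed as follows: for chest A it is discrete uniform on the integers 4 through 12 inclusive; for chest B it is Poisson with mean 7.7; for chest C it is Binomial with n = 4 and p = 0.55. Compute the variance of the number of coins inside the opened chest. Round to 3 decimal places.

Per component, A: μ=8, E[X²]=70.6667; B: μ=7.7, E[X²]=66.99; C: μ=2.2, E[X²]=5.83.
E[X] = 0.28·8 + 0.44·7.7 + 0.28·2.2 = 6.244.
E[X²] = 0.28·70.6667 + 0.44·66.99 + 0.28·5.83 = 50.8947.
Var(X) = E[X²] − (E[X])² = 50.8947 − 38.9875 = 11.9071.

11.907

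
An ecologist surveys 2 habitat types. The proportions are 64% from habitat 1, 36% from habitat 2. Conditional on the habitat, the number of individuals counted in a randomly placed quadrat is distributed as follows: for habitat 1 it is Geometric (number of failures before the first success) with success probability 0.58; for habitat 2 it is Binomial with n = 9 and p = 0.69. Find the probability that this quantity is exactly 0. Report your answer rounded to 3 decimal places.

Conditional on each habitat, P(X = 0): 1: 0.58; 2: 2.64396e-05.
By total probability, P(X = 0) = 0.64·0.58 + 0.36·2.64396e-05 = 0.37121.

0.371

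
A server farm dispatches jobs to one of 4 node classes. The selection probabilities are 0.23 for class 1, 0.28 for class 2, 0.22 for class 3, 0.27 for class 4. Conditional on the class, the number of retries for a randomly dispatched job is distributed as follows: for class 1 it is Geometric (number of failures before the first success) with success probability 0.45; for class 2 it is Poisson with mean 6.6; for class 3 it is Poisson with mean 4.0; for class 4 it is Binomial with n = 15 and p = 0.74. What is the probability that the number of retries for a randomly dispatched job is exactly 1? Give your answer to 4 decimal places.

Conditional on each class, P(X = 1): 1: 0.2475; 2: 0.00897843; 3: 0.0732626; 4: 7.16061e-08.
By total probability, P(X = 1) = 0.23·0.2475 + 0.28·0.00897843 + 0.22·0.0732626 + 0.27·7.16061e-08 = 0.0755567.

0.0756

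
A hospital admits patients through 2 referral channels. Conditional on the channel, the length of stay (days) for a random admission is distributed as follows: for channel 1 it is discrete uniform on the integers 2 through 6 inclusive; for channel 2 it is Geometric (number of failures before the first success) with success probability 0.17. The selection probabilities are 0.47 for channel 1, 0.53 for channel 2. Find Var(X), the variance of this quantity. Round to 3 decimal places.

16.355

Per component, 1: μ=4, E[X²]=18; 2: μ=4.88235, E[X²]=52.5571.
E[X] = 0.47·4 + 0.53·4.88235 = 4.46765.
E[X²] = 0.47·18 + 0.53·52.5571 = 36.3153.
Var(X) = E[X²] − (E[X])² = 36.3153 − 19.9599 = 16.3554.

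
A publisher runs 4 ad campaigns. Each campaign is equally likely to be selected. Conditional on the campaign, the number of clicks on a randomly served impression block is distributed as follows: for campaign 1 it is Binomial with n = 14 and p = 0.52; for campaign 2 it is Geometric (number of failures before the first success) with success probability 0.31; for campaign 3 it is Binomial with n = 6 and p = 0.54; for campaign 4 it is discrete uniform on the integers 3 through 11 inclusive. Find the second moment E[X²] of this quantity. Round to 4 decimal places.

34.0704

For each component E[X²] = Var + (mean)², giving 1: 56.4928; 2: 12.1342; 3: 11.988; 4: 55.6667.
Overall E[X²] = 0.25·56.4928 + 0.25·12.1342 + 0.25·11.988 + 0.25·55.6667 = 34.0704.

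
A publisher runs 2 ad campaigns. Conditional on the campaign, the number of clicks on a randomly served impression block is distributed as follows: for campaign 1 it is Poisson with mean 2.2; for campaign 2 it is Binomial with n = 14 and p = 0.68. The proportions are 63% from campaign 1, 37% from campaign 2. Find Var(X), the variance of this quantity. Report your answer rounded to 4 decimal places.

Per component, 1: μ=2.2, E[X²]=7.04; 2: μ=9.52, E[X²]=93.6768.
E[X] = 0.63·2.2 + 0.37·9.52 = 4.9084.
E[X²] = 0.63·7.04 + 0.37·93.6768 = 39.0956.
Var(X) = E[X²] − (E[X])² = 39.0956 − 24.0924 = 15.0032.

15.0032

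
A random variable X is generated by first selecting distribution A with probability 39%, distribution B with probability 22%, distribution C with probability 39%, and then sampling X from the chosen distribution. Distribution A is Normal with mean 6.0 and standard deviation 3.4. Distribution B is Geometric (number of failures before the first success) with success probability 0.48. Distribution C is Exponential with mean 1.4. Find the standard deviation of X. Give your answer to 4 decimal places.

3.3272

Per component, A: μ=6, E[X²]=47.56; B: μ=1.08333, E[X²]=3.43056; C: μ=1.4, E[X²]=3.92.
E[X] = 0.39·6 + 0.22·1.08333 + 0.39·1.4 = 3.12433.
E[X²] = 0.39·47.56 + 0.22·3.43056 + 0.39·3.92 = 20.8319.
Var(X) = E[X²] − (E[X])² = 20.8319 − 9.76146 = 11.0705.
SD(X) = √11.0705 = 3.32723.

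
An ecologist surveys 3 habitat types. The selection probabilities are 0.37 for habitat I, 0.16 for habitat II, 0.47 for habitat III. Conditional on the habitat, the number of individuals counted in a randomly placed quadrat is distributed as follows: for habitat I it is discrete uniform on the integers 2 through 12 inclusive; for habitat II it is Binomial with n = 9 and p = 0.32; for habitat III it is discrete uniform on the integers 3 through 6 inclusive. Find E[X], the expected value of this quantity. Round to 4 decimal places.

5.1658

Component means — I: 7; II: 2.88; III: 4.5.
E[X] = 0.37·7 + 0.16·2.88 + 0.47·4.5 = 5.1658.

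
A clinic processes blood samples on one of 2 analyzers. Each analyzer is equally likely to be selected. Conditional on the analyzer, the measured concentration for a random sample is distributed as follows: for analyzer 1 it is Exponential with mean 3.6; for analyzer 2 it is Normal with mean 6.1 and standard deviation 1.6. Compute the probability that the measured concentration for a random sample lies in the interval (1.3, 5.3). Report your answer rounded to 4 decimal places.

Conditional on each analyzer, P(1.3 < X < 5.3): 1: 0.467486; 2: 0.307188.
By total probability, P(1.3 < X < 5.3) = 0.5·0.467486 + 0.5·0.307188 = 0.387337.

0.3873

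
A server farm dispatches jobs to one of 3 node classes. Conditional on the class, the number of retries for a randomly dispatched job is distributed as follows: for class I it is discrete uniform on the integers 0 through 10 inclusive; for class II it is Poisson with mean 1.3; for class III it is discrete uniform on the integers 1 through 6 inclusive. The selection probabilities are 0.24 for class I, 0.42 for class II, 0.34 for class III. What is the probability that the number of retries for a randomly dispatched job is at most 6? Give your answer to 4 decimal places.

0.9126

Conditional on each class, P(X ≤ 6): I: 0.636364; II: 0.999596; III: 1.
By total probability, P(X ≤ 6) = 0.24·0.636364 + 0.42·0.999596 + 0.34·1 = 0.912558.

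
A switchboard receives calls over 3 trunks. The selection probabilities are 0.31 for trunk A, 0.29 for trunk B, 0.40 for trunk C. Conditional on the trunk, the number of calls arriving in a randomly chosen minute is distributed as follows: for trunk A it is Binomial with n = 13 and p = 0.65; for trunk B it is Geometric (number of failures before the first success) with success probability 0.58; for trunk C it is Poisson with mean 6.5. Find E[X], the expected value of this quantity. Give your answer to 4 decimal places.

5.4295

Component means — A: 8.45; B: 0.724138; C: 6.5.
E[X] = 0.31·8.45 + 0.29·0.724138 + 0.4·6.5 = 5.4295.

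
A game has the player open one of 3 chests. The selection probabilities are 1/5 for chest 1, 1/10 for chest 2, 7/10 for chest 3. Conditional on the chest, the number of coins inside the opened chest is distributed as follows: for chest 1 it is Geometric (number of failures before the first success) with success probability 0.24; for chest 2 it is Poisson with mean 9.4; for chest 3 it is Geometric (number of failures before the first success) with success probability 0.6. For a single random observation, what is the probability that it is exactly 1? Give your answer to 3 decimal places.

Conditional on each chest, P(X = 1): 1: 0.1824; 2: 0.000777606; 3: 0.24.
By total probability, P(X = 1) = 0.2·0.1824 + 0.1·0.000777606 + 0.7·0.24 = 0.204558.

0.205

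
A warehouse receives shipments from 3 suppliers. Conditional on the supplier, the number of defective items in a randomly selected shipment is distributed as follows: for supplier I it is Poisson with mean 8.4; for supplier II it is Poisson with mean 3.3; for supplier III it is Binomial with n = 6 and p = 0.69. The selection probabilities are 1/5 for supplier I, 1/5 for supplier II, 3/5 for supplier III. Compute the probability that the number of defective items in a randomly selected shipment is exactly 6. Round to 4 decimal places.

Conditional on each supplier, P(X = 6): I: 0.109716; II: 0.0661575; III: 0.107918.
By total probability, P(X = 6) = 0.2·0.109716 + 0.2·0.0661575 + 0.6·0.107918 = 0.0999256.

0.0999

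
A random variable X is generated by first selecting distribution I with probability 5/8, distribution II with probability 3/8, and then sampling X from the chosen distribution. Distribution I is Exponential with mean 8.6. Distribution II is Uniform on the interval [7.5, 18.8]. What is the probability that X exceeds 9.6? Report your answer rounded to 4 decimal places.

Conditional on each component, P(X > 9.6): I: 0.327496; II: 0.814159.
By total probability, P(X > 9.6) = 0.625·0.327496 + 0.375·0.814159 = 0.509995.

0.5100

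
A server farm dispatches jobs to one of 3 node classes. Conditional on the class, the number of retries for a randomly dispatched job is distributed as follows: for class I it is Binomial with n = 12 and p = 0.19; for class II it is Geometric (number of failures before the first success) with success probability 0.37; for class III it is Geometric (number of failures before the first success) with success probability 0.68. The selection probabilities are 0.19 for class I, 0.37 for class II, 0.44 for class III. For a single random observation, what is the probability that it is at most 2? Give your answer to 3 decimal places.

0.816

Conditional on each class, P(X ≤ 2): I: 0.593963; II: 0.749953; III: 0.967232.
By total probability, P(X ≤ 2) = 0.19·0.593963 + 0.37·0.749953 + 0.44·0.967232 = 0.815918.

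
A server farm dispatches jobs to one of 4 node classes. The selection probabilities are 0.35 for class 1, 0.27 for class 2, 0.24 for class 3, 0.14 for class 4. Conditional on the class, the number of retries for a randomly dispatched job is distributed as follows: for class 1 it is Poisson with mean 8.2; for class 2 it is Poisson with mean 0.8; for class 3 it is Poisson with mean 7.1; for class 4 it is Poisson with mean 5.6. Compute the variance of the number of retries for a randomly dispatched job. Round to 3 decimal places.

14.700

Per component, 1: μ=8.2, E[X²]=75.44; 2: μ=0.8, E[X²]=1.44; 3: μ=7.1, E[X²]=57.51; 4: μ=5.6, E[X²]=36.96.
E[X] = 0.35·8.2 + 0.27·0.8 + 0.24·7.1 + 0.14·5.6 = 5.574.
E[X²] = 0.35·75.44 + 0.27·1.44 + 0.24·57.51 + 0.14·36.96 = 45.7696.
Var(X) = E[X²] − (E[X])² = 45.7696 − 31.0695 = 14.7001.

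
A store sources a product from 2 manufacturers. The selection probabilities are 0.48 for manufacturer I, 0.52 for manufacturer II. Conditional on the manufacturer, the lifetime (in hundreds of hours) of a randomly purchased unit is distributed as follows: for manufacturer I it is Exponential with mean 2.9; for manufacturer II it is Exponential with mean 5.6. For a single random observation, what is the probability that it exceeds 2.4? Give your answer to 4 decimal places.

Conditional on each manufacturer, P(X > 2.4): I: 0.437103; II: 0.651439.
By total probability, P(X > 2.4) = 0.48·0.437103 + 0.52·0.651439 = 0.548558.

0.5486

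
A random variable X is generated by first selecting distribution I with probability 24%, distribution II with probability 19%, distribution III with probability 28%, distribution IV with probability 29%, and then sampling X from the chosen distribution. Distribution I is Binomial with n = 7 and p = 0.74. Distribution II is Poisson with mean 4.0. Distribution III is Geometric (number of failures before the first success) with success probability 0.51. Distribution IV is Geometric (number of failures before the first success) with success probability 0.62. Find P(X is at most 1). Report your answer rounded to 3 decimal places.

Conditional on each component, P(X ≤ 1): I: 0.0016805; II: 0.0915782; III: 0.7599; IV: 0.8556.
By total probability, P(X ≤ 1) = 0.24·0.0016805 + 0.19·0.0915782 + 0.28·0.7599 + 0.29·0.8556 = 0.478699.

0.479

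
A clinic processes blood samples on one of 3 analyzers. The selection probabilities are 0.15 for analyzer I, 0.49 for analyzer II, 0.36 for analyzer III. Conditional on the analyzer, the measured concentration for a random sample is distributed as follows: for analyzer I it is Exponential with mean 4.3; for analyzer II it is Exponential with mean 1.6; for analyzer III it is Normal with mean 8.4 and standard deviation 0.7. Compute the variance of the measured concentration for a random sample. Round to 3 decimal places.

Per component, I: μ=4.3, E[X²]=36.98; II: μ=1.6, E[X²]=5.12; III: μ=8.4, E[X²]=71.05.
E[X] = 0.15·4.3 + 0.49·1.6 + 0.36·8.4 = 4.453.
E[X²] = 0.15·36.98 + 0.49·5.12 + 0.36·71.05 = 33.6338.
Var(X) = E[X²] − (E[X])² = 33.6338 − 19.8292 = 13.8046.

13.805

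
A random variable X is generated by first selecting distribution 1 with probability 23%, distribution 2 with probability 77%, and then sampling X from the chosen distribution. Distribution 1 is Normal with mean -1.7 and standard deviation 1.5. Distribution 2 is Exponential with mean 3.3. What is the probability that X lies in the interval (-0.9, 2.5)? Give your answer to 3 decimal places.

Conditional on each component, P(-0.9 < X < 2.5): 1: 0.294346; 2: 0.531198.
By total probability, P(-0.9 < X < 2.5) = 0.23·0.294346 + 0.77·0.531198 = 0.476722.

0.477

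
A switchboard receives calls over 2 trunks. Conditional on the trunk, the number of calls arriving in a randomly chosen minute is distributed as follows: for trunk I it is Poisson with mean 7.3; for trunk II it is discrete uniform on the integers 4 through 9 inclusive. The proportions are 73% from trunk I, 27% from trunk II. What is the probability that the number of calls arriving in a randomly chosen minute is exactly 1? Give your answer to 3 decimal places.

Conditional on each trunk, P(X = 1): I: 0.00493143; II: 0.
By total probability, P(X = 1) = 0.73·0.00493143 + 0.27·0 = 0.00359995.

0.004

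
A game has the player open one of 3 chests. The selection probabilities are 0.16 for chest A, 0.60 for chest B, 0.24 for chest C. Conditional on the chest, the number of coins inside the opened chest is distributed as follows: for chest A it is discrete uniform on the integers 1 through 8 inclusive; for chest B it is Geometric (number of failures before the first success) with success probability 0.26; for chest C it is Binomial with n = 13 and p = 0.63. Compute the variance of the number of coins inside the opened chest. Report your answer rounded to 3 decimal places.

13.033

Per component, A: μ=4.5, E[X²]=25.5; B: μ=2.84615, E[X²]=19.0473; C: μ=8.19, E[X²]=70.1064.
E[X] = 0.16·4.5 + 0.6·2.84615 + 0.24·8.19 = 4.39329.
E[X²] = 0.16·25.5 + 0.6·19.0473 + 0.24·70.1064 = 32.3339.
Var(X) = E[X²] − (E[X])² = 32.3339 − 19.301 = 13.0329.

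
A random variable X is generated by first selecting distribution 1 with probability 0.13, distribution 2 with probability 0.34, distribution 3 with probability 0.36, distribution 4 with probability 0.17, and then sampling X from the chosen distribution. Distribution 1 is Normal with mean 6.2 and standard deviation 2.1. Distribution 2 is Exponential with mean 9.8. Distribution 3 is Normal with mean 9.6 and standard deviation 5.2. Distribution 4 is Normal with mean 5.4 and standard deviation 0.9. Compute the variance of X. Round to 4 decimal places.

46.4305

Per component, 1: μ=6.2, E[X²]=42.85; 2: μ=9.8, E[X²]=192.08; 3: μ=9.6, E[X²]=119.2; 4: μ=5.4, E[X²]=29.97.
E[X] = 0.13·6.2 + 0.34·9.8 + 0.36·9.6 + 0.17·5.4 = 8.512.
E[X²] = 0.13·42.85 + 0.34·192.08 + 0.36·119.2 + 0.17·29.97 = 118.885.
Var(X) = E[X²] − (E[X])² = 118.885 − 72.4541 = 46.4305.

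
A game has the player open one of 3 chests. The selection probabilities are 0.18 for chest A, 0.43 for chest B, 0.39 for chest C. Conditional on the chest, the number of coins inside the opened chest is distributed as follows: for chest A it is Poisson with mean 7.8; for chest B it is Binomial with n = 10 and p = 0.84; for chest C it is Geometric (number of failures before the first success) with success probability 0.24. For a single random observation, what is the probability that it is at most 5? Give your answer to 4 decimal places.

0.3583

Conditional on each chest, P(X ≤ 5): A: 0.210251; B: 0.0130101; C: 0.8073.
By total probability, P(X ≤ 5) = 0.18·0.210251 + 0.43·0.0130101 + 0.39·0.8073 = 0.358287.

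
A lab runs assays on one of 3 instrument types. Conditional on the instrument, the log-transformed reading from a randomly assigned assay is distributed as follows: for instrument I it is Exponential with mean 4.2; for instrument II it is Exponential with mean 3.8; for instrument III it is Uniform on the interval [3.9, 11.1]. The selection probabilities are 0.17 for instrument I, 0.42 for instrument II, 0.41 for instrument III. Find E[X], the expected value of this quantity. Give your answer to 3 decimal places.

Component means — I: 4.2; II: 3.8; III: 7.5.
E[X] = 0.17·4.2 + 0.42·3.8 + 0.41·7.5 = 5.385.

5.385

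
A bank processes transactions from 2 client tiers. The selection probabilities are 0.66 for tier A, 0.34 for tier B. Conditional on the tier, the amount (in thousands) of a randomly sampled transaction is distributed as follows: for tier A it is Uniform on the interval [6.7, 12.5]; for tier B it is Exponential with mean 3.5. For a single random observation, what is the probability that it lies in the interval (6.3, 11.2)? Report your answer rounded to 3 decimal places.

Conditional on each tier, P(6.3 < X < 11.2): A: 0.775862; B: 0.124537.
By total probability, P(6.3 < X < 11.2) = 0.66·0.775862 + 0.34·0.124537 = 0.554411.

0.554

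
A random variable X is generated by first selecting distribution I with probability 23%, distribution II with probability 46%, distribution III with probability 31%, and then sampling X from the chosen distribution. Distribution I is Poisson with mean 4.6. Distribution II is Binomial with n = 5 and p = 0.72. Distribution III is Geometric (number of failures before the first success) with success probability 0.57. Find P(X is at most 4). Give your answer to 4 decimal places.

0.7945

Conditional on each component, P(X ≤ 4): I: 0.513234; II: 0.806508; III: 0.985299.
By total probability, P(X ≤ 4) = 0.23·0.513234 + 0.46·0.806508 + 0.31·0.985299 = 0.79448.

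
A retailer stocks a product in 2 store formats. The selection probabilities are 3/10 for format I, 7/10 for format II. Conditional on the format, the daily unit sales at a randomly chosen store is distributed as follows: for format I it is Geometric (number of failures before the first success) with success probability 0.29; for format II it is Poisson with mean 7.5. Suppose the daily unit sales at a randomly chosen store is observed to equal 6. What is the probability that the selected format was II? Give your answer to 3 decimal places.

0.896

Likelihoods P(X=6 | ·): I: 0.0371491; II: 0.136718.
Posterior ∝ prior × likelihood. Numerator for II: 0.7·0.136718 = 0.0957028.
Normalizing constant: 0.3·0.0371491 + 0.7·0.136718 = 0.106847.
P(II | observation) = 0.0957028 / 0.106847 = 0.895695.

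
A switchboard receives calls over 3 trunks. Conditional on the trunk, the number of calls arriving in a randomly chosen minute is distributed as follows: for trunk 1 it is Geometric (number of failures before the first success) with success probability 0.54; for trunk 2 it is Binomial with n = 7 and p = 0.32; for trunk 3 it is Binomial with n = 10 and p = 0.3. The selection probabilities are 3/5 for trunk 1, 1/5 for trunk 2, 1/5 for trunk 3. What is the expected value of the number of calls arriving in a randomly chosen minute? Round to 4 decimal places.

1.5591

Component means — 1: 0.851852; 2: 2.24; 3: 3.
E[X] = 0.6·0.851852 + 0.2·2.24 + 0.2·3 = 1.55911.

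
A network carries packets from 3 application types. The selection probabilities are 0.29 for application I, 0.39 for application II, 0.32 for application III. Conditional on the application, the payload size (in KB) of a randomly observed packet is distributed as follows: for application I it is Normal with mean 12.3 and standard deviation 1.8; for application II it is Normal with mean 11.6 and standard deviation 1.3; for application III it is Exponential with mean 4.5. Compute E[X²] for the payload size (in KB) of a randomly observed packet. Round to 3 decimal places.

For each component E[X²] = Var + (mean)², giving I: 154.53; II: 136.25; III: 40.5.
Overall E[X²] = 0.29·154.53 + 0.39·136.25 + 0.32·40.5 = 110.911.

110.911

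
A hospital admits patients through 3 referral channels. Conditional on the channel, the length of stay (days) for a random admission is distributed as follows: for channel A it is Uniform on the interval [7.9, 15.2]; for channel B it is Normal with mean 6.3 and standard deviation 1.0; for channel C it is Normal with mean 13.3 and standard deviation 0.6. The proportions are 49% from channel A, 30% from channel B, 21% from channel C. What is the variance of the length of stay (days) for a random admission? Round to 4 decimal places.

Per component, A: μ=11.55, E[X²]=137.843; B: μ=6.3, E[X²]=40.69; C: μ=13.3, E[X²]=177.25.
E[X] = 0.49·11.55 + 0.3·6.3 + 0.21·13.3 = 10.3425.
E[X²] = 0.49·137.843 + 0.3·40.69 + 0.21·177.25 = 116.973.
Var(X) = E[X²] − (E[X])² = 116.973 − 106.967 = 10.0054.

10.0054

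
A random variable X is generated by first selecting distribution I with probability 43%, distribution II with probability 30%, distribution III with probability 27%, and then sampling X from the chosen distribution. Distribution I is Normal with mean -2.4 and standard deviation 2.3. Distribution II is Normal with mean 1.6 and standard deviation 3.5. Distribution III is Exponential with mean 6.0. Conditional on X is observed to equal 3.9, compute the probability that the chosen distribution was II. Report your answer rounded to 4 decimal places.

Likelihoods f(3.9 | ·): I: 0.00407345; II: 0.091848; III: 0.0870076.
Posterior ∝ prior × likelihood. Numerator for II: 0.3·0.091848 = 0.0275544.
Normalizing constant: 0.43·0.00407345 + 0.3·0.091848 + 0.27·0.0870076 = 0.0527981.
P(II | observation) = 0.0275544 / 0.0527981 = 0.521883.

0.5219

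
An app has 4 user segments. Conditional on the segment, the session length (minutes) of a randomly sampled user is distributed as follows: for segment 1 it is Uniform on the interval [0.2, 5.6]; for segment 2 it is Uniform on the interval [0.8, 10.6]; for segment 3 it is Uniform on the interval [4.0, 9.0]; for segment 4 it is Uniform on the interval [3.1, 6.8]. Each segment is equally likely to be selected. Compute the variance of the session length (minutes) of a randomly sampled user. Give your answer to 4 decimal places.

5.2023

Per component, 1: μ=2.9, E[X²]=10.84; 2: μ=5.7, E[X²]=40.4933; 3: μ=6.5, E[X²]=44.3333; 4: μ=4.95, E[X²]=25.6433.
E[X] = 0.25·2.9 + 0.25·5.7 + 0.25·6.5 + 0.25·4.95 = 5.0125.
E[X²] = 0.25·10.84 + 0.25·40.4933 + 0.25·44.3333 + 0.25·25.6433 = 30.3275.
Var(X) = E[X²] − (E[X])² = 30.3275 − 25.1252 = 5.20234.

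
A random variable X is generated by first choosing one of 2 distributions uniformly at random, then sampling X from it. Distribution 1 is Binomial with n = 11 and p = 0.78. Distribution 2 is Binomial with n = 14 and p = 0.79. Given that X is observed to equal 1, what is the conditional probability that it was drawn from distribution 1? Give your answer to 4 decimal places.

Likelihoods P(X=1 | ·): 1: 2.27884e-06; 2: 1.70846e-08.
Posterior ∝ prior × likelihood. Numerator for 1: 0.5·2.27884e-06 = 1.13942e-06.
Normalizing constant: 0.5·2.27884e-06 + 0.5·1.70846e-08 = 1.14796e-06.
P(1 | observation) = 1.13942e-06 / 1.14796e-06 = 0.992559.

0.9926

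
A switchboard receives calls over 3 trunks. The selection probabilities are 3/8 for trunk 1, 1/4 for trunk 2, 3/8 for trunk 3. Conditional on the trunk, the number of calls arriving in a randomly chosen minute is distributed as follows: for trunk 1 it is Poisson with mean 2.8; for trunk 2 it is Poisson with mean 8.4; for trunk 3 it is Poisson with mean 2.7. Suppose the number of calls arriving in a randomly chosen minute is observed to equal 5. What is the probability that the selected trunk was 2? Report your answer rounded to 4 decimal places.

0.2377

Likelihoods P(X=5 | ·): 1: 0.0872136; 2: 0.0783685; 3: 0.0803605.
Posterior ∝ prior × likelihood. Numerator for 2: 0.25·0.0783685 = 0.0195921.
Normalizing constant: 0.375·0.0872136 + 0.25·0.0783685 + 0.375·0.0803605 = 0.0824324.
P(2 | observation) = 0.0195921 / 0.0824324 = 0.237675.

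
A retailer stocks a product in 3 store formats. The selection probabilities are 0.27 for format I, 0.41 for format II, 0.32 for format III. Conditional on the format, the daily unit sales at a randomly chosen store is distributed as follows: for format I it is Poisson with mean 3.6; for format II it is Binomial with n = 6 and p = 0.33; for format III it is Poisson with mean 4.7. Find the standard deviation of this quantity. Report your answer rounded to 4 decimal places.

Per component, I: μ=3.6, E[X²]=16.56; II: μ=1.98, E[X²]=5.247; III: μ=4.7, E[X²]=26.79.
E[X] = 0.27·3.6 + 0.41·1.98 + 0.32·4.7 = 3.2878.
E[X²] = 0.27·16.56 + 0.41·5.247 + 0.32·26.79 = 15.1953.
Var(X) = E[X²] − (E[X])² = 15.1953 − 10.8096 = 4.38564.
SD(X) = √4.38564 = 2.09419.

2.0942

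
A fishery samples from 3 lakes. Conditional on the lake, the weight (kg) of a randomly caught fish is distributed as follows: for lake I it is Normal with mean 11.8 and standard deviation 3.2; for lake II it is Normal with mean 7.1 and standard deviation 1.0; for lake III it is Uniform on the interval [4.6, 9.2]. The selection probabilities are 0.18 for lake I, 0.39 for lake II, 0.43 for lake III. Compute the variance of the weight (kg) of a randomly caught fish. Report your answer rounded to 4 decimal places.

Per component, I: μ=11.8, E[X²]=149.48; II: μ=7.1, E[X²]=51.41; III: μ=6.9, E[X²]=49.3733.
E[X] = 0.18·11.8 + 0.39·7.1 + 0.43·6.9 = 7.86.
E[X²] = 0.18·149.48 + 0.39·51.41 + 0.43·49.3733 = 68.1868.
Var(X) = E[X²] − (E[X])² = 68.1868 − 61.7796 = 6.40723.

6.4072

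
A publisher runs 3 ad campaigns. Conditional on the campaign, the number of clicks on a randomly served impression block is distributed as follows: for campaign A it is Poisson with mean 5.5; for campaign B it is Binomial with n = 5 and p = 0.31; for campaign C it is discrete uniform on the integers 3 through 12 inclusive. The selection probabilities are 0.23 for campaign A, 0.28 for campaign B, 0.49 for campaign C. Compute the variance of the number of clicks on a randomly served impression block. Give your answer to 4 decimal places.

Per component, A: μ=5.5, E[X²]=35.75; B: μ=1.55, E[X²]=3.472; C: μ=7.5, E[X²]=64.5.
E[X] = 0.23·5.5 + 0.28·1.55 + 0.49·7.5 = 5.374.
E[X²] = 0.23·35.75 + 0.28·3.472 + 0.49·64.5 = 40.7997.
Var(X) = E[X²] − (E[X])² = 40.7997 − 28.8799 = 11.9198.

11.9198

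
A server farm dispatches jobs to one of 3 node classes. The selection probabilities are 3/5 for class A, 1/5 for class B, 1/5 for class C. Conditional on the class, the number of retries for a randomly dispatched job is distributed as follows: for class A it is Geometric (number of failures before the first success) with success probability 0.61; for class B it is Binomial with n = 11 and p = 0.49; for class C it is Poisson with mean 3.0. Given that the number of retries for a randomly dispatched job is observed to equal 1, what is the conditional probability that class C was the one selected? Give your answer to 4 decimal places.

Likelihoods P(X=1 | ·): A: 0.2379; B: 0.00641639; C: 0.149361.
Posterior ∝ prior × likelihood. Numerator for C: 0.2·0.149361 = 0.0298722.
Normalizing constant: 0.6·0.2379 + 0.2·0.00641639 + 0.2·0.149361 = 0.173896.
P(C | observation) = 0.0298722 / 0.173896 = 0.171783.

0.1718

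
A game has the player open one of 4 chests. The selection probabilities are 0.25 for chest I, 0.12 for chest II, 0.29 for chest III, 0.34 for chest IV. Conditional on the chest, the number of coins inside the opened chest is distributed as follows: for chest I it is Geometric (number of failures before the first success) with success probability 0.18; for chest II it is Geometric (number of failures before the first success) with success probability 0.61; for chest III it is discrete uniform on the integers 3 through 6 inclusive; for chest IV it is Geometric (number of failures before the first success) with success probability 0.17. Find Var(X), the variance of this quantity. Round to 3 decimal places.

18.317

Per component, I: μ=4.55556, E[X²]=46.0617; II: μ=0.639344, E[X²]=1.45687; III: μ=4.5, E[X²]=21.5; IV: μ=4.88235, E[X²]=52.5571.
E[X] = 0.25·4.55556 + 0.12·0.639344 + 0.29·4.5 + 0.34·4.88235 = 4.18061.
E[X²] = 0.25·46.0617 + 0.12·1.45687 + 0.29·21.5 + 0.34·52.5571 = 35.7947.
Var(X) = E[X²] − (E[X])² = 35.7947 − 17.4775 = 18.3172.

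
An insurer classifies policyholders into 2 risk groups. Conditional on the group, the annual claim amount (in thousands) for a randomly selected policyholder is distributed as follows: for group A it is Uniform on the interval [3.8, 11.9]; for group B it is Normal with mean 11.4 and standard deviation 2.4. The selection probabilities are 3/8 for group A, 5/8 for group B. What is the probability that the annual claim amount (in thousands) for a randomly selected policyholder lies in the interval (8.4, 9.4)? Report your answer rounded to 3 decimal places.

Conditional on each group, P(8.4 < X < 9.4): A: 0.123457; B: 0.0966786.
By total probability, P(8.4 < X < 9.4) = 0.375·0.123457 + 0.625·0.0966786 = 0.10672.

0.107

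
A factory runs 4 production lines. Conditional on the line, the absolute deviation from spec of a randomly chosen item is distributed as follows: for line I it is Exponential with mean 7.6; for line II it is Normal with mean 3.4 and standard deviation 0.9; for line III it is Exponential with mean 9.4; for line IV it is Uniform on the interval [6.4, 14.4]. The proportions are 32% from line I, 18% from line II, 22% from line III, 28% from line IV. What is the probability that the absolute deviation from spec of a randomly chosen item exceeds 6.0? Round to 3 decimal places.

0.542

Conditional on each line, P(X > 6.0): I: 0.454084; II: 0.00193303; III: 0.528191; IV: 1.
By total probability, P(X > 6.0) = 0.32·0.454084 + 0.18·0.00193303 + 0.22·0.528191 + 0.28·1 = 0.541857.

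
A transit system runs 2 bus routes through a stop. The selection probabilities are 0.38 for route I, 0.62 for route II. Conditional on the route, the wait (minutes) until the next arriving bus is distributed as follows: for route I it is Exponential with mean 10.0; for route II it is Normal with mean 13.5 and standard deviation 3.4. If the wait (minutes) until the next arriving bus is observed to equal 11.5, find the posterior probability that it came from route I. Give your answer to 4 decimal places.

Likelihoods f(11.5 | ·): I: 0.0316637; II: 0.0986947.
Posterior ∝ prior × likelihood. Numerator for I: 0.38·0.0316637 = 0.0120322.
Normalizing constant: 0.38·0.0316637 + 0.62·0.0986947 = 0.0732229.
P(I | observation) = 0.0120322 / 0.0732229 = 0.164323.

0.1643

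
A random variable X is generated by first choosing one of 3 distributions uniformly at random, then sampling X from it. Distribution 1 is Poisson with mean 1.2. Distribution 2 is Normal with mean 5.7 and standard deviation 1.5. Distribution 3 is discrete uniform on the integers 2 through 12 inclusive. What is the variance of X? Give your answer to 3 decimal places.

10.659

Per component, 1: μ=1.2, E[X²]=2.64; 2: μ=5.7, E[X²]=34.74; 3: μ=7, E[X²]=59.
E[X] = 0.333333·1.2 + 0.333333·5.7 + 0.333333·7 = 4.63333.
E[X²] = 0.333333·2.64 + 0.333333·34.74 + 0.333333·59 = 32.1267.
Var(X) = E[X²] − (E[X])² = 32.1267 − 21.4678 = 10.6589.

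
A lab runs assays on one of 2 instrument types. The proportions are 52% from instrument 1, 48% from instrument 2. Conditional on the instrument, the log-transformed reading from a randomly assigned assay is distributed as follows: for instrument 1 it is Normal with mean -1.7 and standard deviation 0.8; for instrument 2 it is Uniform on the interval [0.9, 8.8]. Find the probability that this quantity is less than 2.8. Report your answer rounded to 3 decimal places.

0.635

Conditional on each instrument, P(X < 2.8): 1: 1; 2: 0.240506.
By total probability, P(X < 2.8) = 0.52·1 + 0.48·0.240506 = 0.635443.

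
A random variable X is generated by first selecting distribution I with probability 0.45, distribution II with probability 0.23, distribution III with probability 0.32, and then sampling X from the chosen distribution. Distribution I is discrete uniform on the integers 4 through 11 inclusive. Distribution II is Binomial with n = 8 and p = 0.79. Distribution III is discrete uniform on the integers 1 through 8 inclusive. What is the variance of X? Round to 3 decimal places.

Per component, I: μ=7.5, E[X²]=61.5; II: μ=6.32, E[X²]=41.2696; III: μ=4.5, E[X²]=25.5.
E[X] = 0.45·7.5 + 0.23·6.32 + 0.32·4.5 = 6.2686.
E[X²] = 0.45·61.5 + 0.23·41.2696 + 0.32·25.5 = 45.327.
Var(X) = E[X²] − (E[X])² = 45.327 − 39.2953 = 6.03166.

6.032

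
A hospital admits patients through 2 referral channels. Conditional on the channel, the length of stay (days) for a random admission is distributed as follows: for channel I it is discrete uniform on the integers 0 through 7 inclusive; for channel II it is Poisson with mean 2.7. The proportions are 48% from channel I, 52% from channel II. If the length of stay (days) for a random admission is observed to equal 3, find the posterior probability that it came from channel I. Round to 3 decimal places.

0.344

Likelihoods P(X=3 | ·): I: 0.125; II: 0.220468.
Posterior ∝ prior × likelihood. Numerator for I: 0.48·0.125 = 0.06.
Normalizing constant: 0.48·0.125 + 0.52·0.220468 = 0.174643.
P(I | observation) = 0.06 / 0.174643 = 0.343558.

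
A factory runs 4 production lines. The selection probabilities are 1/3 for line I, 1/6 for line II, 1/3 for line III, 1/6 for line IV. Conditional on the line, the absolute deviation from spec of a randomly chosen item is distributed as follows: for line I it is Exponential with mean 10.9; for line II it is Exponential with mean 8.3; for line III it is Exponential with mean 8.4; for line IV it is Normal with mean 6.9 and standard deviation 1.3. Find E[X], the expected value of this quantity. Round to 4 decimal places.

8.9667

Component means — I: 10.9; II: 8.3; III: 8.4; IV: 6.9.
E[X] = 0.333333·10.9 + 0.166667·8.3 + 0.333333·8.4 + 0.166667·6.9 = 8.96667.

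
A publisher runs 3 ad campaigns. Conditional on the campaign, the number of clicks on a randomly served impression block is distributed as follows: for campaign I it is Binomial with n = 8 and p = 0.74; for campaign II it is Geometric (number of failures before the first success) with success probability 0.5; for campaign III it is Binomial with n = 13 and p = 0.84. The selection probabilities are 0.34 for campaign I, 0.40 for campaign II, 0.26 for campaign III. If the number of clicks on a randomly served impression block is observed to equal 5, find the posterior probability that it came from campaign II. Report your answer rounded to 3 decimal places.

0.078

Likelihoods P(X=5 | ·): I: 0.218407; II: 0.015625; III: 0.000231172.
Posterior ∝ prior × likelihood. Numerator for II: 0.4·0.015625 = 0.00625.
Normalizing constant: 0.34·0.218407 + 0.4·0.015625 + 0.26·0.000231172 = 0.0805685.
P(II | observation) = 0.00625 / 0.0805685 = 0.0775737.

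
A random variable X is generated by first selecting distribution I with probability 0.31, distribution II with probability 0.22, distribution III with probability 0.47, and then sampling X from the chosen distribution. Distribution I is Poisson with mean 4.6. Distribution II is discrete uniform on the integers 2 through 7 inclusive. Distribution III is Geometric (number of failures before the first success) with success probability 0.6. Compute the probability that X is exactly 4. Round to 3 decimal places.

Conditional on each component, P(X = 4): I: 0.187528; II: 0.166667; III: 0.01536.
By total probability, P(X = 4) = 0.31·0.187528 + 0.22·0.166667 + 0.47·0.01536 = 0.102019.

0.102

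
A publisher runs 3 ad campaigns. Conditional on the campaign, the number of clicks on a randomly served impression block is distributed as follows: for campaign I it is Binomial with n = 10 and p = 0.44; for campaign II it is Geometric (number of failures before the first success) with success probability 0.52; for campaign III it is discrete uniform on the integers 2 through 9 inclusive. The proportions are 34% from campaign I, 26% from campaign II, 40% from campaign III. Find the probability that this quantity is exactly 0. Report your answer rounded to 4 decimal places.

Conditional on each campaign, P(X = 0): I: 0.00303305; II: 0.52; III: 0.
By total probability, P(X = 0) = 0.34·0.00303305 + 0.26·0.52 + 0.4·0 = 0.136231.

0.1362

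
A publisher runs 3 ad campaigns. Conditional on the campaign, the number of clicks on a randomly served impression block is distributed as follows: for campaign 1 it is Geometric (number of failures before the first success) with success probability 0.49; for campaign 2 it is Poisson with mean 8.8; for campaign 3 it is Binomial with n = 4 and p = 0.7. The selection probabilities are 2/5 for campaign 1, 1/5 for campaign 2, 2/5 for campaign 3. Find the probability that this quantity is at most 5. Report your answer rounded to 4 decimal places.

0.8186

Conditional on each campaign, P(X ≤ 5): 1: 0.982404; 2: 0.128387; 3: 1.
By total probability, P(X ≤ 5) = 0.4·0.982404 + 0.2·0.128387 + 0.4·1 = 0.818639.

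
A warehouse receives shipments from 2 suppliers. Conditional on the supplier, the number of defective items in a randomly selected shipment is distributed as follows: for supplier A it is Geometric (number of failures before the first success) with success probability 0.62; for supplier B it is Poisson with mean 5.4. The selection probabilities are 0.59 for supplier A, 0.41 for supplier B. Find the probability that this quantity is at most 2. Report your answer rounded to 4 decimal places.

Conditional on each supplier, P(X ≤ 2): A: 0.945128; B: 0.0947579.
By total probability, P(X ≤ 2) = 0.59·0.945128 + 0.41·0.0947579 = 0.596476.

0.5965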